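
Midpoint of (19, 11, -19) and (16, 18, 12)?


Midpoint = ((19+16)/2, (11+18)/2, (-19+12)/2) = (17.5, 14.5, -3.5)

(17.5, 14.5, -3.5)


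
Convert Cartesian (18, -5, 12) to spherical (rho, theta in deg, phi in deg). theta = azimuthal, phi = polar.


rho = sqrt(18^2 + (-5)^2 + 12^2) = 22.2036
theta = atan2(-5, 18) = 344.4759 deg
phi = acos(12/22.2036) = 57.2855 deg

rho = 22.2036, theta = 344.4759 deg, phi = 57.2855 deg


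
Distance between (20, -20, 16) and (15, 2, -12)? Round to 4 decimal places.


d = sqrt((15-20)^2 + (2--20)^2 + (-12-16)^2) = 35.9583

35.9583


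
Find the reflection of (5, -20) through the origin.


Reflection through origin: (x, y) -> (-x, -y)
(5, -20) -> (-5, 20)

(-5, 20)


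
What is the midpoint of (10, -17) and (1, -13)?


Midpoint = ((10+1)/2, (-17+-13)/2) = (5.5, -15)

(5.5, -15)


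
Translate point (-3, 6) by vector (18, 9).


Translation: (x+dx, y+dy) = (-3+18, 6+9) = (15, 15)

(15, 15)


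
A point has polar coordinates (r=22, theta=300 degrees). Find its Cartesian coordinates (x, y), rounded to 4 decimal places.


x = 22 * cos(300) = 11
y = 22 * sin(300) = -19.0526

(11, -19.0526)


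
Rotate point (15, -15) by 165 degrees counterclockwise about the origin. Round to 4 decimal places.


x' = 15*cos(165) - -15*sin(165) = -10.6066
y' = 15*sin(165) + -15*cos(165) = 18.3712

(-10.6066, 18.3712)


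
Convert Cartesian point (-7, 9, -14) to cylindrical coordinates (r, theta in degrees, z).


r = sqrt((-7)^2 + 9^2) = 11.4018
theta = atan2(9, -7) = 127.875 deg
z = -14

r = 11.4018, theta = 127.875 deg, z = -14


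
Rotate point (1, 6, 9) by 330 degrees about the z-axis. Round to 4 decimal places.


x' = 1*cos(330) - 6*sin(330) = 3.866
y' = 1*sin(330) + 6*cos(330) = 4.6962
z' = 9

(3.866, 4.6962, 9)


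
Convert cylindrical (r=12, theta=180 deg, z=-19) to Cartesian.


x = 12 * cos(180) = -12
y = 12 * sin(180) = 0
z = -19

(-12, 0, -19)


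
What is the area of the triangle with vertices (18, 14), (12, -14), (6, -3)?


Area = |x1(y2-y3) + x2(y3-y1) + x3(y1-y2)| / 2
= |18*(-14--3) + 12*(-3-14) + 6*(14--14)| / 2
= 117

117


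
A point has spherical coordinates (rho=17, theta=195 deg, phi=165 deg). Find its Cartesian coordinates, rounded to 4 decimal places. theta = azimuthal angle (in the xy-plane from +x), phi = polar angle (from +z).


x = 17 * sin(165) * cos(195) = -4.25
y = 17 * sin(165) * sin(195) = -1.1388
z = 17 * cos(165) = -16.4207

(-4.25, -1.1388, -16.4207)


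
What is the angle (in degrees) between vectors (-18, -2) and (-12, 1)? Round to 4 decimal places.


dot = -18*-12 + -2*1 = 214
|u| = 18.1108, |v| = 12.0416
cos(angle) = 0.9813
angle = 11.1038 degrees

11.1038 degrees


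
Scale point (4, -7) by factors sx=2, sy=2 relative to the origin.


Scaling: (x*sx, y*sy) = (4*2, -7*2) = (8, -14)

(8, -14)


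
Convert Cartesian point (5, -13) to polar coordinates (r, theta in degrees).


r = sqrt(5^2 + (-13)^2) = 13.9284
theta = atan2(-13, 5) = 291.0375 degrees

r = 13.9284, theta = 291.0375 degrees


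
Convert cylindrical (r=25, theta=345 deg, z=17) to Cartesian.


x = 25 * cos(345) = 24.1481
y = 25 * sin(345) = -6.4705
z = 17

(24.1481, -6.4705, 17)


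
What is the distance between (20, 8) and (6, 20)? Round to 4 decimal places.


d = sqrt((6-20)^2 + (20-8)^2) = 18.4391

18.4391


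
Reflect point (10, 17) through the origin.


Reflection through origin: (x, y) -> (-x, -y)
(10, 17) -> (-10, -17)

(-10, -17)


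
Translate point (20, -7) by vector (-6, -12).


Translation: (x+dx, y+dy) = (20+-6, -7+-12) = (14, -19)

(14, -19)


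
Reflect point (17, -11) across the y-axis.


Reflection across y-axis: (x, y) -> (-x, y)
(17, -11) -> (-17, -11)

(-17, -11)


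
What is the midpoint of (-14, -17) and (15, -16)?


Midpoint = ((-14+15)/2, (-17+-16)/2) = (0.5, -16.5)

(0.5, -16.5)


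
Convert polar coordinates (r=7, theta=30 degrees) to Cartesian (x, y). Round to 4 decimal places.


x = 7 * cos(30) = 6.0622
y = 7 * sin(30) = 3.5

(6.0622, 3.5)


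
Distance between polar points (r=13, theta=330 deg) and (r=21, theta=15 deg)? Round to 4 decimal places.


d = sqrt(r1^2 + r2^2 - 2*r1*r2*cos(t2-t1))
d = sqrt(13^2 + 21^2 - 2*13*21*cos(15-330)) = 14.9639

14.9639


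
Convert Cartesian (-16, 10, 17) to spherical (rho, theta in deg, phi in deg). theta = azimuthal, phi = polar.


rho = sqrt((-16)^2 + 10^2 + 17^2) = 25.3969
theta = atan2(10, -16) = 147.9946 deg
phi = acos(17/25.3969) = 47.9812 deg

rho = 25.3969, theta = 147.9946 deg, phi = 47.9812 deg


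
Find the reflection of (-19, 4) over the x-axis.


Reflection across x-axis: (x, y) -> (x, -y)
(-19, 4) -> (-19, -4)

(-19, -4)


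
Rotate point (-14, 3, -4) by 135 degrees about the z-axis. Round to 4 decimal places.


x' = -14*cos(135) - 3*sin(135) = 7.7782
y' = -14*sin(135) + 3*cos(135) = -12.0208
z' = -4

(7.7782, -12.0208, -4)


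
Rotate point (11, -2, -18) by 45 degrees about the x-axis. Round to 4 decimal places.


x' = 11
y' = -2*cos(45) - -18*sin(45) = 11.3137
z' = -2*sin(45) + -18*cos(45) = -14.1421

(11, 11.3137, -14.1421)


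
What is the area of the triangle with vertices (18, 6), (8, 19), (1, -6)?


Area = |x1(y2-y3) + x2(y3-y1) + x3(y1-y2)| / 2
= |18*(19--6) + 8*(-6-6) + 1*(6-19)| / 2
= 170.5

170.5


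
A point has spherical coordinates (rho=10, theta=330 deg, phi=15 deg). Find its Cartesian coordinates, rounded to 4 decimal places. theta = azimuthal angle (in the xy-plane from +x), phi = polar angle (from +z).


x = 10 * sin(15) * cos(330) = 2.2414
y = 10 * sin(15) * sin(330) = -1.2941
z = 10 * cos(15) = 9.6593

(2.2414, -1.2941, 9.6593)


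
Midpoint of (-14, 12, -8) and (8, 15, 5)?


Midpoint = ((-14+8)/2, (12+15)/2, (-8+5)/2) = (-3, 13.5, -1.5)

(-3, 13.5, -1.5)


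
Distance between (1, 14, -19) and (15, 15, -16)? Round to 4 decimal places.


d = sqrt((15-1)^2 + (15-14)^2 + (-16--19)^2) = 14.3527

14.3527


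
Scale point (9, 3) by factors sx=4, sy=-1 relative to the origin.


Scaling: (x*sx, y*sy) = (9*4, 3*-1) = (36, -3)

(36, -3)


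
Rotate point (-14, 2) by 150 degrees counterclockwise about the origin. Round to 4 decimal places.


x' = -14*cos(150) - 2*sin(150) = 11.1244
y' = -14*sin(150) + 2*cos(150) = -8.7321

(11.1244, -8.7321)


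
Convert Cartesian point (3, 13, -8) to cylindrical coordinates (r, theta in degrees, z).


r = sqrt(3^2 + 13^2) = 13.3417
theta = atan2(13, 3) = 77.0054 deg
z = -8

r = 13.3417, theta = 77.0054 deg, z = -8


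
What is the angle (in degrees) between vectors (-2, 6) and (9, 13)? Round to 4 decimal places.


dot = -2*9 + 6*13 = 60
|u| = 6.3246, |v| = 15.8114
cos(angle) = 0.6
angle = 53.1301 degrees

53.1301 degrees


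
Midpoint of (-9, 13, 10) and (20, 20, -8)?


Midpoint = ((-9+20)/2, (13+20)/2, (10+-8)/2) = (5.5, 16.5, 1)

(5.5, 16.5, 1)


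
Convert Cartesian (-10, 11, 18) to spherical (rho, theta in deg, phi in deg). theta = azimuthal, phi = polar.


rho = sqrt((-10)^2 + 11^2 + 18^2) = 23.3452
theta = atan2(11, -10) = 132.2737 deg
phi = acos(18/23.3452) = 39.5531 deg

rho = 23.3452, theta = 132.2737 deg, phi = 39.5531 deg


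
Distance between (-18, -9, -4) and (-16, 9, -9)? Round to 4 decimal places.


d = sqrt((-16--18)^2 + (9--9)^2 + (-9--4)^2) = 18.7883

18.7883


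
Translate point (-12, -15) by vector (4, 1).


Translation: (x+dx, y+dy) = (-12+4, -15+1) = (-8, -14)

(-8, -14)


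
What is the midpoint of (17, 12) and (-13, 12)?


Midpoint = ((17+-13)/2, (12+12)/2) = (2, 12)

(2, 12)


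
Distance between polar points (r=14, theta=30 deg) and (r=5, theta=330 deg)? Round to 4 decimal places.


d = sqrt(r1^2 + r2^2 - 2*r1*r2*cos(t2-t1))
d = sqrt(14^2 + 5^2 - 2*14*5*cos(330-30)) = 12.2882

12.2882


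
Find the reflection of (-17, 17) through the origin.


Reflection through origin: (x, y) -> (-x, -y)
(-17, 17) -> (17, -17)

(17, -17)


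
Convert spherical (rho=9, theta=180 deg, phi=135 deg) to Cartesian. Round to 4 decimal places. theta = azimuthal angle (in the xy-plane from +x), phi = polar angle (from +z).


x = 9 * sin(135) * cos(180) = -6.364
y = 9 * sin(135) * sin(180) = 0
z = 9 * cos(135) = -6.364

(-6.364, 0, -6.364)


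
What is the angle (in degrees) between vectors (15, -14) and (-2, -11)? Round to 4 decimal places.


dot = 15*-2 + -14*-11 = 124
|u| = 20.5183, |v| = 11.1803
cos(angle) = 0.5405
angle = 57.2798 degrees

57.2798 degrees


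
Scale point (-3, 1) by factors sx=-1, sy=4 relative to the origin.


Scaling: (x*sx, y*sy) = (-3*-1, 1*4) = (3, 4)

(3, 4)


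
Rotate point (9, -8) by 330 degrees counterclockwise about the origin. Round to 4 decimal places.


x' = 9*cos(330) - -8*sin(330) = 3.7942
y' = 9*sin(330) + -8*cos(330) = -11.4282

(3.7942, -11.4282)


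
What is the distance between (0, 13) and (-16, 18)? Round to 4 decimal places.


d = sqrt((-16-0)^2 + (18-13)^2) = 16.7631

16.7631


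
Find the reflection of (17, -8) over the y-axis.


Reflection across y-axis: (x, y) -> (-x, y)
(17, -8) -> (-17, -8)

(-17, -8)


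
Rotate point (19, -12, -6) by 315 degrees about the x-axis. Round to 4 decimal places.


x' = 19
y' = -12*cos(315) - -6*sin(315) = -12.7279
z' = -12*sin(315) + -6*cos(315) = 4.2426

(19, -12.7279, 4.2426)


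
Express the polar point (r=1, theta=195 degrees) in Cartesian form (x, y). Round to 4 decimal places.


x = 1 * cos(195) = -0.9659
y = 1 * sin(195) = -0.2588

(-0.9659, -0.2588)


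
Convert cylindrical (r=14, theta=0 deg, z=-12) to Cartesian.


x = 14 * cos(0) = 14
y = 14 * sin(0) = 0
z = -12

(14, 0, -12)


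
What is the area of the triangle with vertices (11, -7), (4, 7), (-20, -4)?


Area = |x1(y2-y3) + x2(y3-y1) + x3(y1-y2)| / 2
= |11*(7--4) + 4*(-4--7) + -20*(-7-7)| / 2
= 206.5

206.5


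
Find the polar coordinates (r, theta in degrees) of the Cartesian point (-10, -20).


r = sqrt((-10)^2 + (-20)^2) = 22.3607
theta = atan2(-20, -10) = 243.4349 degrees

r = 22.3607, theta = 243.4349 degrees


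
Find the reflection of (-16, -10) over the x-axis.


Reflection across x-axis: (x, y) -> (x, -y)
(-16, -10) -> (-16, 10)

(-16, 10)


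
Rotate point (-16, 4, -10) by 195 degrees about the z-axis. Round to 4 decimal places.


x' = -16*cos(195) - 4*sin(195) = 16.4901
y' = -16*sin(195) + 4*cos(195) = 0.2774
z' = -10

(16.4901, 0.2774, -10)


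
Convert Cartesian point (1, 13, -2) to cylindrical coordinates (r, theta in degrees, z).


r = sqrt(1^2 + 13^2) = 13.0384
theta = atan2(13, 1) = 85.6013 deg
z = -2

r = 13.0384, theta = 85.6013 deg, z = -2


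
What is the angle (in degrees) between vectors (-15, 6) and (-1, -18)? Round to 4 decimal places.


dot = -15*-1 + 6*-18 = -93
|u| = 16.1555, |v| = 18.0278
cos(angle) = -0.3193
angle = 108.6216 degrees

108.6216 degrees


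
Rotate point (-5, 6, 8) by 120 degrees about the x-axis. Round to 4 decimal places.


x' = -5
y' = 6*cos(120) - 8*sin(120) = -9.9282
z' = 6*sin(120) + 8*cos(120) = 1.1962

(-5, -9.9282, 1.1962)


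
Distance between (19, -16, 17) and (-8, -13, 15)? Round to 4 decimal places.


d = sqrt((-8-19)^2 + (-13--16)^2 + (15-17)^2) = 27.2397

27.2397


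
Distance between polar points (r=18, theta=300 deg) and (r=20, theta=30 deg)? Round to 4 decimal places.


d = sqrt(r1^2 + r2^2 - 2*r1*r2*cos(t2-t1))
d = sqrt(18^2 + 20^2 - 2*18*20*cos(30-300)) = 26.9072

26.9072


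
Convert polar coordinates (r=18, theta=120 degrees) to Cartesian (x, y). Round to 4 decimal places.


x = 18 * cos(120) = -9
y = 18 * sin(120) = 15.5885

(-9, 15.5885)


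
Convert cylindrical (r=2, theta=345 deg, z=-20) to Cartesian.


x = 2 * cos(345) = 1.9319
y = 2 * sin(345) = -0.5176
z = -20

(1.9319, -0.5176, -20)


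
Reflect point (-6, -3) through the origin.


Reflection through origin: (x, y) -> (-x, -y)
(-6, -3) -> (6, 3)

(6, 3)


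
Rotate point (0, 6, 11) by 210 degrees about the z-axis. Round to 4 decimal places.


x' = 0*cos(210) - 6*sin(210) = 3
y' = 0*sin(210) + 6*cos(210) = -5.1962
z' = 11

(3, -5.1962, 11)


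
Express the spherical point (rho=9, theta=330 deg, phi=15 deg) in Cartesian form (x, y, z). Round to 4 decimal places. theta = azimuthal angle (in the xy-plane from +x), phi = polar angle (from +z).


x = 9 * sin(15) * cos(330) = 2.0173
y = 9 * sin(15) * sin(330) = -1.1647
z = 9 * cos(15) = 8.6933

(2.0173, -1.1647, 8.6933)


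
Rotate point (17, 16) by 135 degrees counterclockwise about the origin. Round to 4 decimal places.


x' = 17*cos(135) - 16*sin(135) = -23.3345
y' = 17*sin(135) + 16*cos(135) = 0.7071

(-23.3345, 0.7071)


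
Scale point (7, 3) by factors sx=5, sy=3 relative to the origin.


Scaling: (x*sx, y*sy) = (7*5, 3*3) = (35, 9)

(35, 9)


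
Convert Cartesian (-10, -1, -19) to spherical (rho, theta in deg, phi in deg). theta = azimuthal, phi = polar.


rho = sqrt((-10)^2 + (-1)^2 + (-19)^2) = 21.4942
theta = atan2(-1, -10) = 185.7106 deg
phi = acos(-19/21.4942) = 152.1238 deg

rho = 21.4942, theta = 185.7106 deg, phi = 152.1238 deg


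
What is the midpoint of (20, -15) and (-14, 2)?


Midpoint = ((20+-14)/2, (-15+2)/2) = (3, -6.5)

(3, -6.5)


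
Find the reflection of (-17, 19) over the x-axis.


Reflection across x-axis: (x, y) -> (x, -y)
(-17, 19) -> (-17, -19)

(-17, -19)


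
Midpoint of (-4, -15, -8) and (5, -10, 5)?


Midpoint = ((-4+5)/2, (-15+-10)/2, (-8+5)/2) = (0.5, -12.5, -1.5)

(0.5, -12.5, -1.5)


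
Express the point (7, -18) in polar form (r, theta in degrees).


r = sqrt(7^2 + (-18)^2) = 19.3132
theta = atan2(-18, 7) = 291.2505 degrees

r = 19.3132, theta = 291.2505 degrees


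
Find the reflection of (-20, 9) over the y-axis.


Reflection across y-axis: (x, y) -> (-x, y)
(-20, 9) -> (20, 9)

(20, 9)


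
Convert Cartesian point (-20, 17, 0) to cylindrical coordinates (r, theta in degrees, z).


r = sqrt((-20)^2 + 17^2) = 26.2488
theta = atan2(17, -20) = 139.6355 deg
z = 0

r = 26.2488, theta = 139.6355 deg, z = 0


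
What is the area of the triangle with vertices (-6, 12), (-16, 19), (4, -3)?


Area = |x1(y2-y3) + x2(y3-y1) + x3(y1-y2)| / 2
= |-6*(19--3) + -16*(-3-12) + 4*(12-19)| / 2
= 40

40


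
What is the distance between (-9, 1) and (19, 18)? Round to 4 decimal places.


d = sqrt((19--9)^2 + (18-1)^2) = 32.7567

32.7567


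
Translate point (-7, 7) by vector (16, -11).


Translation: (x+dx, y+dy) = (-7+16, 7+-11) = (9, -4)

(9, -4)


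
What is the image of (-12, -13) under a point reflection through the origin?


Reflection through origin: (x, y) -> (-x, -y)
(-12, -13) -> (12, 13)

(12, 13)


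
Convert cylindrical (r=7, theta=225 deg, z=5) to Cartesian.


x = 7 * cos(225) = -4.9497
y = 7 * sin(225) = -4.9497
z = 5

(-4.9497, -4.9497, 5)


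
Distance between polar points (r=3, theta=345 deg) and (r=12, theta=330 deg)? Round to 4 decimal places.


d = sqrt(r1^2 + r2^2 - 2*r1*r2*cos(t2-t1))
d = sqrt(3^2 + 12^2 - 2*3*12*cos(330-345)) = 9.1353

9.1353


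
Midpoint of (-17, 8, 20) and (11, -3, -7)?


Midpoint = ((-17+11)/2, (8+-3)/2, (20+-7)/2) = (-3, 2.5, 6.5)

(-3, 2.5, 6.5)


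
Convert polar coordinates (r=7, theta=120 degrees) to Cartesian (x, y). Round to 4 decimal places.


x = 7 * cos(120) = -3.5
y = 7 * sin(120) = 6.0622

(-3.5, 6.0622)


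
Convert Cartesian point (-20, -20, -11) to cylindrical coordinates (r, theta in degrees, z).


r = sqrt((-20)^2 + (-20)^2) = 28.2843
theta = atan2(-20, -20) = 225 deg
z = -11

r = 28.2843, theta = 225 deg, z = -11


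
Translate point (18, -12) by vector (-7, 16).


Translation: (x+dx, y+dy) = (18+-7, -12+16) = (11, 4)

(11, 4)


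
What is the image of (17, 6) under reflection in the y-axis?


Reflection across y-axis: (x, y) -> (-x, y)
(17, 6) -> (-17, 6)

(-17, 6)


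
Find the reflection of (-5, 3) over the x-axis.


Reflection across x-axis: (x, y) -> (x, -y)
(-5, 3) -> (-5, -3)

(-5, -3)


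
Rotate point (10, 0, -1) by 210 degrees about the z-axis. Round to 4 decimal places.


x' = 10*cos(210) - 0*sin(210) = -8.6603
y' = 10*sin(210) + 0*cos(210) = -5
z' = -1

(-8.6603, -5, -1)


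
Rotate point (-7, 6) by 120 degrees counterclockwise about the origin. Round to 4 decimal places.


x' = -7*cos(120) - 6*sin(120) = -1.6962
y' = -7*sin(120) + 6*cos(120) = -9.0622

(-1.6962, -9.0622)


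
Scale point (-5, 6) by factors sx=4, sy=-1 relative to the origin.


Scaling: (x*sx, y*sy) = (-5*4, 6*-1) = (-20, -6)

(-20, -6)


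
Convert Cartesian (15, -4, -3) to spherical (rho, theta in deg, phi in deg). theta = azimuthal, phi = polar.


rho = sqrt(15^2 + (-4)^2 + (-3)^2) = 15.8114
theta = atan2(-4, 15) = 345.0686 deg
phi = acos(-3/15.8114) = 100.9374 deg

rho = 15.8114, theta = 345.0686 deg, phi = 100.9374 deg


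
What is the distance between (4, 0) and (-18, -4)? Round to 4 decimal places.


d = sqrt((-18-4)^2 + (-4-0)^2) = 22.3607

22.3607


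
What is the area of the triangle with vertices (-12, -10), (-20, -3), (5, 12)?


Area = |x1(y2-y3) + x2(y3-y1) + x3(y1-y2)| / 2
= |-12*(-3-12) + -20*(12--10) + 5*(-10--3)| / 2
= 147.5

147.5


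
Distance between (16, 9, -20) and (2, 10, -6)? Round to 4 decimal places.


d = sqrt((2-16)^2 + (10-9)^2 + (-6--20)^2) = 19.8242

19.8242


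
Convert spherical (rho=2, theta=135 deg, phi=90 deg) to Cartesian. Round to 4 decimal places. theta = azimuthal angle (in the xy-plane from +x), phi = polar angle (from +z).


x = 2 * sin(90) * cos(135) = -1.4142
y = 2 * sin(90) * sin(135) = 1.4142
z = 2 * cos(90) = 0

(-1.4142, 1.4142, 0)


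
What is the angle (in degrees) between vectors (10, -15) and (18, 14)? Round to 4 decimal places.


dot = 10*18 + -15*14 = -30
|u| = 18.0278, |v| = 22.8035
cos(angle) = -0.073
angle = 94.1849 degrees

94.1849 degrees


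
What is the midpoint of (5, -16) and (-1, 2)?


Midpoint = ((5+-1)/2, (-16+2)/2) = (2, -7)

(2, -7)


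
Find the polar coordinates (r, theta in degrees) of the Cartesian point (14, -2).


r = sqrt(14^2 + (-2)^2) = 14.1421
theta = atan2(-2, 14) = 351.8699 degrees

r = 14.1421, theta = 351.8699 degrees


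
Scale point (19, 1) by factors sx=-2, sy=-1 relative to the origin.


Scaling: (x*sx, y*sy) = (19*-2, 1*-1) = (-38, -1)

(-38, -1)


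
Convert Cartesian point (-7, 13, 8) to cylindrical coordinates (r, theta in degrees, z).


r = sqrt((-7)^2 + 13^2) = 14.7648
theta = atan2(13, -7) = 118.3008 deg
z = 8

r = 14.7648, theta = 118.3008 deg, z = 8


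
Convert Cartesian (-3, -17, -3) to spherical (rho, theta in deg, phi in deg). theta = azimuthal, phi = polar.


rho = sqrt((-3)^2 + (-17)^2 + (-3)^2) = 17.5214
theta = atan2(-17, -3) = 259.992 deg
phi = acos(-3/17.5214) = 99.8587 deg

rho = 17.5214, theta = 259.992 deg, phi = 99.8587 deg


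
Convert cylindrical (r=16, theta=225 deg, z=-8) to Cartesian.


x = 16 * cos(225) = -11.3137
y = 16 * sin(225) = -11.3137
z = -8

(-11.3137, -11.3137, -8)


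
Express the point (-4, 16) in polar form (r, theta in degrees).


r = sqrt((-4)^2 + 16^2) = 16.4924
theta = atan2(16, -4) = 104.0362 degrees

r = 16.4924, theta = 104.0362 degrees


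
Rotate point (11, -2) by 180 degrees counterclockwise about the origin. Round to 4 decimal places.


x' = 11*cos(180) - -2*sin(180) = -11
y' = 11*sin(180) + -2*cos(180) = 2

(-11, 2)


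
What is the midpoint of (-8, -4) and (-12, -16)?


Midpoint = ((-8+-12)/2, (-4+-16)/2) = (-10, -10)

(-10, -10)


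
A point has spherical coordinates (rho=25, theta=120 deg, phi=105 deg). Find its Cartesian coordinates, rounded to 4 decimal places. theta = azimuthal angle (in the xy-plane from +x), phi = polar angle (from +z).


x = 25 * sin(105) * cos(120) = -12.0741
y = 25 * sin(105) * sin(120) = 20.9129
z = 25 * cos(105) = -6.4705

(-12.0741, 20.9129, -6.4705)


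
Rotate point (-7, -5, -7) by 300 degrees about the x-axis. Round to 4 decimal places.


x' = -7
y' = -5*cos(300) - -7*sin(300) = -8.5622
z' = -5*sin(300) + -7*cos(300) = 0.8301

(-7, -8.5622, 0.8301)


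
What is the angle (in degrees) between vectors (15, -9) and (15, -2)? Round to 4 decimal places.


dot = 15*15 + -9*-2 = 243
|u| = 17.4929, |v| = 15.1327
cos(angle) = 0.918
angle = 23.3691 degrees

23.3691 degrees


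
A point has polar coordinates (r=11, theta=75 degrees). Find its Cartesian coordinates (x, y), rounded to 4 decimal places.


x = 11 * cos(75) = 2.847
y = 11 * sin(75) = 10.6252

(2.847, 10.6252)


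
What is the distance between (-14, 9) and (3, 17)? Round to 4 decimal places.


d = sqrt((3--14)^2 + (17-9)^2) = 18.7883

18.7883


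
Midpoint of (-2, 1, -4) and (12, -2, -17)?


Midpoint = ((-2+12)/2, (1+-2)/2, (-4+-17)/2) = (5, -0.5, -10.5)

(5, -0.5, -10.5)


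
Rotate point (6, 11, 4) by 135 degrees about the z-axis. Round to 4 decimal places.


x' = 6*cos(135) - 11*sin(135) = -12.0208
y' = 6*sin(135) + 11*cos(135) = -3.5355
z' = 4

(-12.0208, -3.5355, 4)


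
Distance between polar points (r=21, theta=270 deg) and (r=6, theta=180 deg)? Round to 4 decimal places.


d = sqrt(r1^2 + r2^2 - 2*r1*r2*cos(t2-t1))
d = sqrt(21^2 + 6^2 - 2*21*6*cos(180-270)) = 21.8403

21.8403


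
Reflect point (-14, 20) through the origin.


Reflection through origin: (x, y) -> (-x, -y)
(-14, 20) -> (14, -20)

(14, -20)


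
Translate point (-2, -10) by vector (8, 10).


Translation: (x+dx, y+dy) = (-2+8, -10+10) = (6, 0)

(6, 0)


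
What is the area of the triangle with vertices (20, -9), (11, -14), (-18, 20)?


Area = |x1(y2-y3) + x2(y3-y1) + x3(y1-y2)| / 2
= |20*(-14-20) + 11*(20--9) + -18*(-9--14)| / 2
= 225.5

225.5


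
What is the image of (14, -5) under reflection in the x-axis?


Reflection across x-axis: (x, y) -> (x, -y)
(14, -5) -> (14, 5)

(14, 5)


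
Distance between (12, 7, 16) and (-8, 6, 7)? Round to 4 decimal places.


d = sqrt((-8-12)^2 + (6-7)^2 + (7-16)^2) = 21.9545

21.9545


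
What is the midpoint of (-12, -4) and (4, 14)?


Midpoint = ((-12+4)/2, (-4+14)/2) = (-4, 5)

(-4, 5)


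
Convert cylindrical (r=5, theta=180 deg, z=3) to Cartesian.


x = 5 * cos(180) = -5
y = 5 * sin(180) = 0
z = 3

(-5, 0, 3)


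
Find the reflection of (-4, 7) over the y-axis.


Reflection across y-axis: (x, y) -> (-x, y)
(-4, 7) -> (4, 7)

(4, 7)


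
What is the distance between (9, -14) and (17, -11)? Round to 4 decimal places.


d = sqrt((17-9)^2 + (-11--14)^2) = 8.544

8.544


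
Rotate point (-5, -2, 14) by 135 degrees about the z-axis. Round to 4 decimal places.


x' = -5*cos(135) - -2*sin(135) = 4.9497
y' = -5*sin(135) + -2*cos(135) = -2.1213
z' = 14

(4.9497, -2.1213, 14)


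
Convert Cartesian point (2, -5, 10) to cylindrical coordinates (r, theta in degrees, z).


r = sqrt(2^2 + (-5)^2) = 5.3852
theta = atan2(-5, 2) = 291.8014 deg
z = 10

r = 5.3852, theta = 291.8014 deg, z = 10


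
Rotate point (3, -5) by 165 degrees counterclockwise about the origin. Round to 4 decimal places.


x' = 3*cos(165) - -5*sin(165) = -1.6037
y' = 3*sin(165) + -5*cos(165) = 5.6061

(-1.6037, 5.6061)


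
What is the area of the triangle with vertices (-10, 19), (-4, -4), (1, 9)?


Area = |x1(y2-y3) + x2(y3-y1) + x3(y1-y2)| / 2
= |-10*(-4-9) + -4*(9-19) + 1*(19--4)| / 2
= 96.5

96.5


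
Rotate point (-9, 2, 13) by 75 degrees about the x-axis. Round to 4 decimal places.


x' = -9
y' = 2*cos(75) - 13*sin(75) = -12.0394
z' = 2*sin(75) + 13*cos(75) = 5.2965

(-9, -12.0394, 5.2965)


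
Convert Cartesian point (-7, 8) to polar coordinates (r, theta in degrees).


r = sqrt((-7)^2 + 8^2) = 10.6301
theta = atan2(8, -7) = 131.1859 degrees

r = 10.6301, theta = 131.1859 degrees


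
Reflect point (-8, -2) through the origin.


Reflection through origin: (x, y) -> (-x, -y)
(-8, -2) -> (8, 2)

(8, 2)


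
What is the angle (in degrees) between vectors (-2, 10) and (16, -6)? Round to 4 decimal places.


dot = -2*16 + 10*-6 = -92
|u| = 10.198, |v| = 17.088
cos(angle) = -0.5279
angle = 121.866 degrees

121.866 degrees


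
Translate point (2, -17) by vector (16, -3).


Translation: (x+dx, y+dy) = (2+16, -17+-3) = (18, -20)

(18, -20)


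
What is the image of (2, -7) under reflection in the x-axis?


Reflection across x-axis: (x, y) -> (x, -y)
(2, -7) -> (2, 7)

(2, 7)


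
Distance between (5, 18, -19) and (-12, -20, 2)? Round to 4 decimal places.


d = sqrt((-12-5)^2 + (-20-18)^2 + (2--19)^2) = 46.6262

46.6262


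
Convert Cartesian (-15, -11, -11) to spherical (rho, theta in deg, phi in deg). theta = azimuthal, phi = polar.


rho = sqrt((-15)^2 + (-11)^2 + (-11)^2) = 21.6102
theta = atan2(-11, -15) = 216.2538 deg
phi = acos(-11/21.6102) = 120.5985 deg

rho = 21.6102, theta = 216.2538 deg, phi = 120.5985 deg


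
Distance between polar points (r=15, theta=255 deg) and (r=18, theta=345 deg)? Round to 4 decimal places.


d = sqrt(r1^2 + r2^2 - 2*r1*r2*cos(t2-t1))
d = sqrt(15^2 + 18^2 - 2*15*18*cos(345-255)) = 23.4307

23.4307


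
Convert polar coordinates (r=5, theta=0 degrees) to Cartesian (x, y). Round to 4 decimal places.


x = 5 * cos(0) = 5
y = 5 * sin(0) = 0

(5, 0)


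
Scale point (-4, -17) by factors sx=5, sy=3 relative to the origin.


Scaling: (x*sx, y*sy) = (-4*5, -17*3) = (-20, -51)

(-20, -51)


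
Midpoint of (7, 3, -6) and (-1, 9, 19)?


Midpoint = ((7+-1)/2, (3+9)/2, (-6+19)/2) = (3, 6, 6.5)

(3, 6, 6.5)


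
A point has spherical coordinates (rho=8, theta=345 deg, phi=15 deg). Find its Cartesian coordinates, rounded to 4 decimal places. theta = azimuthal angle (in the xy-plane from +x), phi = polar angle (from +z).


x = 8 * sin(15) * cos(345) = 2
y = 8 * sin(15) * sin(345) = -0.5359
z = 8 * cos(15) = 7.7274

(2, -0.5359, 7.7274)


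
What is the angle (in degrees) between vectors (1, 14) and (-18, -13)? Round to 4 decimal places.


dot = 1*-18 + 14*-13 = -200
|u| = 14.0357, |v| = 22.2036
cos(angle) = -0.6418
angle = 129.9233 degrees

129.9233 degrees


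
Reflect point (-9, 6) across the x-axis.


Reflection across x-axis: (x, y) -> (x, -y)
(-9, 6) -> (-9, -6)

(-9, -6)


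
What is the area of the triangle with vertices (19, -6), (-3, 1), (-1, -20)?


Area = |x1(y2-y3) + x2(y3-y1) + x3(y1-y2)| / 2
= |19*(1--20) + -3*(-20--6) + -1*(-6-1)| / 2
= 224

224


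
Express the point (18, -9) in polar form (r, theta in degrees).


r = sqrt(18^2 + (-9)^2) = 20.1246
theta = atan2(-9, 18) = 333.4349 degrees

r = 20.1246, theta = 333.4349 degrees


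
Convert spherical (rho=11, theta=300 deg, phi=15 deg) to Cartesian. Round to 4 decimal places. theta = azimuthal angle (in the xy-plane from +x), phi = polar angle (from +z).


x = 11 * sin(15) * cos(300) = 1.4235
y = 11 * sin(15) * sin(300) = -2.4656
z = 11 * cos(15) = 10.6252

(1.4235, -2.4656, 10.6252)


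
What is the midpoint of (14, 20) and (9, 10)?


Midpoint = ((14+9)/2, (20+10)/2) = (11.5, 15)

(11.5, 15)


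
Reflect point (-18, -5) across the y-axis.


Reflection across y-axis: (x, y) -> (-x, y)
(-18, -5) -> (18, -5)

(18, -5)


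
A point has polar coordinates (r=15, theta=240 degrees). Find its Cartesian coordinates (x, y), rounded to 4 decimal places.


x = 15 * cos(240) = -7.5
y = 15 * sin(240) = -12.9904

(-7.5, -12.9904)


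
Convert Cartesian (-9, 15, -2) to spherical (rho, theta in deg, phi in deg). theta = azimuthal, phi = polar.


rho = sqrt((-9)^2 + 15^2 + (-2)^2) = 17.6068
theta = atan2(15, -9) = 120.9638 deg
phi = acos(-2/17.6068) = 96.5224 deg

rho = 17.6068, theta = 120.9638 deg, phi = 96.5224 deg


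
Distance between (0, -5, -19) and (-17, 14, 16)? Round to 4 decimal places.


d = sqrt((-17-0)^2 + (14--5)^2 + (16--19)^2) = 43.3013

43.3013


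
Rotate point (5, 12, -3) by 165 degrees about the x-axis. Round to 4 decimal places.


x' = 5
y' = 12*cos(165) - -3*sin(165) = -10.8147
z' = 12*sin(165) + -3*cos(165) = 6.0036

(5, -10.8147, 6.0036)


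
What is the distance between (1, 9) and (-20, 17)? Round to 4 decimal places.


d = sqrt((-20-1)^2 + (17-9)^2) = 22.4722

22.4722


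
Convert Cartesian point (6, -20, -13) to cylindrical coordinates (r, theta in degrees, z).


r = sqrt(6^2 + (-20)^2) = 20.8806
theta = atan2(-20, 6) = 286.6992 deg
z = -13

r = 20.8806, theta = 286.6992 deg, z = -13


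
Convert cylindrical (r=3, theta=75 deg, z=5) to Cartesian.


x = 3 * cos(75) = 0.7765
y = 3 * sin(75) = 2.8978
z = 5

(0.7765, 2.8978, 5)


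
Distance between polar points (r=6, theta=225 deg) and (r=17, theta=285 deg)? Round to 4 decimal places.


d = sqrt(r1^2 + r2^2 - 2*r1*r2*cos(t2-t1))
d = sqrt(6^2 + 17^2 - 2*6*17*cos(285-225)) = 14.9332

14.9332


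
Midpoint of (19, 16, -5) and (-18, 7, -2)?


Midpoint = ((19+-18)/2, (16+7)/2, (-5+-2)/2) = (0.5, 11.5, -3.5)

(0.5, 11.5, -3.5)


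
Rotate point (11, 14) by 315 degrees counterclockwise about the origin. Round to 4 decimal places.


x' = 11*cos(315) - 14*sin(315) = 17.6777
y' = 11*sin(315) + 14*cos(315) = 2.1213

(17.6777, 2.1213)


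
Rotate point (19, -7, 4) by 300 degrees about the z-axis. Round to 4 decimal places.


x' = 19*cos(300) - -7*sin(300) = 3.4378
y' = 19*sin(300) + -7*cos(300) = -19.9545
z' = 4

(3.4378, -19.9545, 4)


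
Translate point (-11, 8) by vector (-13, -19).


Translation: (x+dx, y+dy) = (-11+-13, 8+-19) = (-24, -11)

(-24, -11)


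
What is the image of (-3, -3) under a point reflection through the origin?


Reflection through origin: (x, y) -> (-x, -y)
(-3, -3) -> (3, 3)

(3, 3)


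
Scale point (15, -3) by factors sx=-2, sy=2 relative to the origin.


Scaling: (x*sx, y*sy) = (15*-2, -3*2) = (-30, -6)

(-30, -6)


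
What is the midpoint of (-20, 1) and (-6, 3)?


Midpoint = ((-20+-6)/2, (1+3)/2) = (-13, 2)

(-13, 2)


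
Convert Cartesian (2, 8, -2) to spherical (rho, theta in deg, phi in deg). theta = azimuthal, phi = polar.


rho = sqrt(2^2 + 8^2 + (-2)^2) = 8.4853
theta = atan2(8, 2) = 75.9638 deg
phi = acos(-2/8.4853) = 103.633 deg

rho = 8.4853, theta = 75.9638 deg, phi = 103.633 deg


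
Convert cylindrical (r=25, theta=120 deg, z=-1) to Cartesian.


x = 25 * cos(120) = -12.5
y = 25 * sin(120) = 21.6506
z = -1

(-12.5, 21.6506, -1)


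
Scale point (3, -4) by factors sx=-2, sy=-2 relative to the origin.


Scaling: (x*sx, y*sy) = (3*-2, -4*-2) = (-6, 8)

(-6, 8)


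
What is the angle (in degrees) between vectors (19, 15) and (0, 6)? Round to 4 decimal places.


dot = 19*0 + 15*6 = 90
|u| = 24.2074, |v| = 6
cos(angle) = 0.6196
angle = 51.7098 degrees

51.7098 degrees


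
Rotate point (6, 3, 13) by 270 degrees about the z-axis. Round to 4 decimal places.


x' = 6*cos(270) - 3*sin(270) = 3
y' = 6*sin(270) + 3*cos(270) = -6
z' = 13

(3, -6, 13)


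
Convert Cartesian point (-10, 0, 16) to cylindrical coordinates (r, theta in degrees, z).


r = sqrt((-10)^2 + 0^2) = 10
theta = atan2(0, -10) = 180 deg
z = 16

r = 10, theta = 180 deg, z = 16


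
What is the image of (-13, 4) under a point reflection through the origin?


Reflection through origin: (x, y) -> (-x, -y)
(-13, 4) -> (13, -4)

(13, -4)


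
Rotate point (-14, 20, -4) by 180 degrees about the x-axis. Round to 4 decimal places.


x' = -14
y' = 20*cos(180) - -4*sin(180) = -20
z' = 20*sin(180) + -4*cos(180) = 4

(-14, -20, 4)


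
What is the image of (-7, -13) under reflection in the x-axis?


Reflection across x-axis: (x, y) -> (x, -y)
(-7, -13) -> (-7, 13)

(-7, 13)


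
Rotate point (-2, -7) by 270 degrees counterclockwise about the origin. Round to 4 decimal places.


x' = -2*cos(270) - -7*sin(270) = -7
y' = -2*sin(270) + -7*cos(270) = 2

(-7, 2)


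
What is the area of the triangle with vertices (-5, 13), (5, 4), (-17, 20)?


Area = |x1(y2-y3) + x2(y3-y1) + x3(y1-y2)| / 2
= |-5*(4-20) + 5*(20-13) + -17*(13-4)| / 2
= 19

19


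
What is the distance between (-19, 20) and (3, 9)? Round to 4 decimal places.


d = sqrt((3--19)^2 + (9-20)^2) = 24.5967

24.5967


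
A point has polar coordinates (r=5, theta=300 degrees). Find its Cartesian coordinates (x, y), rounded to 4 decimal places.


x = 5 * cos(300) = 2.5
y = 5 * sin(300) = -4.3301

(2.5, -4.3301)


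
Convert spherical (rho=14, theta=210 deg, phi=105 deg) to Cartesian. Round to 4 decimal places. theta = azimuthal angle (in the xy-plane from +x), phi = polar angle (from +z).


x = 14 * sin(105) * cos(210) = -11.7112
y = 14 * sin(105) * sin(210) = -6.7615
z = 14 * cos(105) = -3.6235

(-11.7112, -6.7615, -3.6235)


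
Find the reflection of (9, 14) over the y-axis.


Reflection across y-axis: (x, y) -> (-x, y)
(9, 14) -> (-9, 14)

(-9, 14)


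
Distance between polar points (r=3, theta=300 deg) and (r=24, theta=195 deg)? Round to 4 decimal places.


d = sqrt(r1^2 + r2^2 - 2*r1*r2*cos(t2-t1))
d = sqrt(3^2 + 24^2 - 2*3*24*cos(195-300)) = 24.9453

24.9453


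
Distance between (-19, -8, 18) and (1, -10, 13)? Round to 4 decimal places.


d = sqrt((1--19)^2 + (-10--8)^2 + (13-18)^2) = 20.7123

20.7123


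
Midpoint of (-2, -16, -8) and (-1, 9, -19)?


Midpoint = ((-2+-1)/2, (-16+9)/2, (-8+-19)/2) = (-1.5, -3.5, -13.5)

(-1.5, -3.5, -13.5)


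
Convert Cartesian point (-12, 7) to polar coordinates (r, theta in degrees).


r = sqrt((-12)^2 + 7^2) = 13.8924
theta = atan2(7, -12) = 149.7436 degrees

r = 13.8924, theta = 149.7436 degrees


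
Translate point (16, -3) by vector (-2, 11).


Translation: (x+dx, y+dy) = (16+-2, -3+11) = (14, 8)

(14, 8)


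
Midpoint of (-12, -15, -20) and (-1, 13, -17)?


Midpoint = ((-12+-1)/2, (-15+13)/2, (-20+-17)/2) = (-6.5, -1, -18.5)

(-6.5, -1, -18.5)


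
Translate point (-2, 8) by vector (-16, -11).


Translation: (x+dx, y+dy) = (-2+-16, 8+-11) = (-18, -3)

(-18, -3)


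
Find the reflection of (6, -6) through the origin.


Reflection through origin: (x, y) -> (-x, -y)
(6, -6) -> (-6, 6)

(-6, 6)


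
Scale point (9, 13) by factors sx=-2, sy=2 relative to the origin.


Scaling: (x*sx, y*sy) = (9*-2, 13*2) = (-18, 26)

(-18, 26)


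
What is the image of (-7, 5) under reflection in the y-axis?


Reflection across y-axis: (x, y) -> (-x, y)
(-7, 5) -> (7, 5)

(7, 5)


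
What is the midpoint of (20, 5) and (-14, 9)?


Midpoint = ((20+-14)/2, (5+9)/2) = (3, 7)

(3, 7)


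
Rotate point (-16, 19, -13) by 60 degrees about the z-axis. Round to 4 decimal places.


x' = -16*cos(60) - 19*sin(60) = -24.4545
y' = -16*sin(60) + 19*cos(60) = -4.3564
z' = -13

(-24.4545, -4.3564, -13)


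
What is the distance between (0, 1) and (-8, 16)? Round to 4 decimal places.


d = sqrt((-8-0)^2 + (16-1)^2) = 17

17


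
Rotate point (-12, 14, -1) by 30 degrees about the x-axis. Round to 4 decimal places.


x' = -12
y' = 14*cos(30) - -1*sin(30) = 12.6244
z' = 14*sin(30) + -1*cos(30) = 6.134

(-12, 12.6244, 6.134)


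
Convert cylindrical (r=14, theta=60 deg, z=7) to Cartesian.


x = 14 * cos(60) = 7
y = 14 * sin(60) = 12.1244
z = 7

(7, 12.1244, 7)


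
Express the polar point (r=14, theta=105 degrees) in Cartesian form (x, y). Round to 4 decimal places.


x = 14 * cos(105) = -3.6235
y = 14 * sin(105) = 13.523

(-3.6235, 13.523)


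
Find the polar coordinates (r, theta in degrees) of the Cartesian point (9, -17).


r = sqrt(9^2 + (-17)^2) = 19.2354
theta = atan2(-17, 9) = 297.8973 degrees

r = 19.2354, theta = 297.8973 degrees


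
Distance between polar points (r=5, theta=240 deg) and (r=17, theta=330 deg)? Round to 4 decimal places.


d = sqrt(r1^2 + r2^2 - 2*r1*r2*cos(t2-t1))
d = sqrt(5^2 + 17^2 - 2*5*17*cos(330-240)) = 17.72

17.72


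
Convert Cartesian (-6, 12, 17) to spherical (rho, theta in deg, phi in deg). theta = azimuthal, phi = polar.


rho = sqrt((-6)^2 + 12^2 + 17^2) = 21.6564
theta = atan2(12, -6) = 116.5651 deg
phi = acos(17/21.6564) = 38.2805 deg

rho = 21.6564, theta = 116.5651 deg, phi = 38.2805 deg


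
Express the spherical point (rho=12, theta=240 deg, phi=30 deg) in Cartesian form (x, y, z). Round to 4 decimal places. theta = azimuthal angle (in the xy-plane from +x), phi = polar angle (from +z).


x = 12 * sin(30) * cos(240) = -3
y = 12 * sin(30) * sin(240) = -5.1962
z = 12 * cos(30) = 10.3923

(-3, -5.1962, 10.3923)


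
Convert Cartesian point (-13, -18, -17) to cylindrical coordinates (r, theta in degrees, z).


r = sqrt((-13)^2 + (-18)^2) = 22.2036
theta = atan2(-18, -13) = 234.1623 deg
z = -17

r = 22.2036, theta = 234.1623 deg, z = -17


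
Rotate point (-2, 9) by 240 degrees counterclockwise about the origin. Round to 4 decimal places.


x' = -2*cos(240) - 9*sin(240) = 8.7942
y' = -2*sin(240) + 9*cos(240) = -2.7679

(8.7942, -2.7679)


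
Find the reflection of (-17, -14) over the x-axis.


Reflection across x-axis: (x, y) -> (x, -y)
(-17, -14) -> (-17, 14)

(-17, 14)


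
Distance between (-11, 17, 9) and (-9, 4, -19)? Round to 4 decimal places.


d = sqrt((-9--11)^2 + (4-17)^2 + (-19-9)^2) = 30.9354

30.9354


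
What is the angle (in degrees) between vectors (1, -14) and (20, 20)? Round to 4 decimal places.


dot = 1*20 + -14*20 = -260
|u| = 14.0357, |v| = 28.2843
cos(angle) = -0.6549
angle = 130.9144 degrees

130.9144 degrees


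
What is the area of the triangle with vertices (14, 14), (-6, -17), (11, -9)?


Area = |x1(y2-y3) + x2(y3-y1) + x3(y1-y2)| / 2
= |14*(-17--9) + -6*(-9-14) + 11*(14--17)| / 2
= 183.5

183.5


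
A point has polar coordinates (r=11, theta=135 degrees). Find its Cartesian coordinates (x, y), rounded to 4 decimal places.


x = 11 * cos(135) = -7.7782
y = 11 * sin(135) = 7.7782

(-7.7782, 7.7782)


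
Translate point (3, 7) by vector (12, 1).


Translation: (x+dx, y+dy) = (3+12, 7+1) = (15, 8)

(15, 8)


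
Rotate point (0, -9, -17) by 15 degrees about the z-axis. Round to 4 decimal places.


x' = 0*cos(15) - -9*sin(15) = 2.3294
y' = 0*sin(15) + -9*cos(15) = -8.6933
z' = -17

(2.3294, -8.6933, -17)


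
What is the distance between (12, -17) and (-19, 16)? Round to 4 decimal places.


d = sqrt((-19-12)^2 + (16--17)^2) = 45.2769

45.2769


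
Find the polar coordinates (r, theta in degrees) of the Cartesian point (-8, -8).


r = sqrt((-8)^2 + (-8)^2) = 11.3137
theta = atan2(-8, -8) = 225 degrees

r = 11.3137, theta = 225 degrees


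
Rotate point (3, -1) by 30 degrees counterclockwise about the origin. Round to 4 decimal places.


x' = 3*cos(30) - -1*sin(30) = 3.0981
y' = 3*sin(30) + -1*cos(30) = 0.634

(3.0981, 0.634)


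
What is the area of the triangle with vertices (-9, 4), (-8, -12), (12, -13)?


Area = |x1(y2-y3) + x2(y3-y1) + x3(y1-y2)| / 2
= |-9*(-12--13) + -8*(-13-4) + 12*(4--12)| / 2
= 159.5

159.5


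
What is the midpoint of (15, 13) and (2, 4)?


Midpoint = ((15+2)/2, (13+4)/2) = (8.5, 8.5)

(8.5, 8.5)


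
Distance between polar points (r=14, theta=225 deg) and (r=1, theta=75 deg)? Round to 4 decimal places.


d = sqrt(r1^2 + r2^2 - 2*r1*r2*cos(t2-t1))
d = sqrt(14^2 + 1^2 - 2*14*1*cos(75-225)) = 14.8744

14.8744


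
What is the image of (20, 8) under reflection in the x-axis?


Reflection across x-axis: (x, y) -> (x, -y)
(20, 8) -> (20, -8)

(20, -8)


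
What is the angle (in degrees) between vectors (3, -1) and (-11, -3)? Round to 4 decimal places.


dot = 3*-11 + -1*-3 = -30
|u| = 3.1623, |v| = 11.4018
cos(angle) = -0.8321
angle = 146.3099 degrees

146.3099 degrees
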